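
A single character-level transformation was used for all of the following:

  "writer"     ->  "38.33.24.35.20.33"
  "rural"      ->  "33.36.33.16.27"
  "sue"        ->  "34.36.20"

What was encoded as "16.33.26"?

w is letter #23 and maps to 38: an offset of 15. The number is (letter's place in the alphabet, a=1) + 15.
Undoing it on 16.33.26: 16→(16−15)÷1=1=a, 33→(33−15)÷1=18=r, 26→(26−15)÷1=11=k.

ark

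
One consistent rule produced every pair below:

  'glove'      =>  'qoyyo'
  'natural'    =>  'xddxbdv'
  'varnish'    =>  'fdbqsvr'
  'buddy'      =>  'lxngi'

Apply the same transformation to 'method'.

Shifts by position in glove: pos 0: g→q (+10), pos 1: l→o (+3), pos 2: o→y (+10), pos 3: v→y (+3) — repeating every 2. A repeating key of period 2 is used — shifts +10, +3 over and over.
On method: m+10=w, e+3=h, t+10=d, h+3=k, o+10=y, d+3=g.

whdkyg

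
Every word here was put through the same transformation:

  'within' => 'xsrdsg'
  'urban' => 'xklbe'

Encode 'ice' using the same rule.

The output letters match the input read backwards, each shifted +10: within reversed is nihtiw. Two steps: reverse the string, then apply a Caesar shift of +10.
For ice: reverse → eci; then shift: e+10=o, c+10=m, i+10=s.

oms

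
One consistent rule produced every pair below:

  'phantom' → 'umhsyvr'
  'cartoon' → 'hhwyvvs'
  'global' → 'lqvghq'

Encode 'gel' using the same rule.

llq

The rule splits by letter class: vowels +7, consonants +5.
On gel: g(cons)+5=l, e(vowel)+7=l, l(cons)+5=q.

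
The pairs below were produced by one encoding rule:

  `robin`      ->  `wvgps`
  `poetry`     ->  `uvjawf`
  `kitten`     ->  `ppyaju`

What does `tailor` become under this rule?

yhnsty

Shifts by position in robin: pos 0: r→w (+5), pos 1: o→v (+7), pos 2: b→g (+5), pos 3: i→p (+7) — repeating every 2. A repeating key of period 2 is used — shifts +5, +7 over and over.
Applying it to tailor: t+5=y, a+7=h, i+5=n, l+7=s, o+5=t, r+7=y.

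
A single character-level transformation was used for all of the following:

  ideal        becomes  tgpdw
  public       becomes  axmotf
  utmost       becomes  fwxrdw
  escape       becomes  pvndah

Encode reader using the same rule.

chlgpu

Shifts by position in ideal: pos 0: i→t (+11), pos 1: d→g (+3), pos 2: e→p (+11), pos 3: a→d (+3) — repeating every 2. A repeating key of period 2 is used — shifts +11, +3 over and over.
For reader: r+11=c, e+3=h, a+11=l, d+3=g, e+11=p, r+3=u.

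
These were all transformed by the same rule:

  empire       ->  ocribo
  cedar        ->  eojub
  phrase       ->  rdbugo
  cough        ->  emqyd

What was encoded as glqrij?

This is an affine cipher: with a=0,…,z=25, each position x becomes (5x+20) mod 26.
Decoding glqrij: g(6)→21·(6−20)≡18=s; l(11)→21·(11−20)≡19=t; q(16)→21·(16−20)≡20=u; r(17)→21·(17−20)≡15=p; i(8)→21·(8−20)≡8=i; j(9)→21·(9−20)≡3=d (all mod 26).

stupid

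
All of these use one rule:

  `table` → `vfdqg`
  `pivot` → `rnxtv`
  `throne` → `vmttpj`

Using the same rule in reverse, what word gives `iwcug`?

grape

Shifts by position in table: pos 0: t→v (+2), pos 1: a→f (+5), pos 2: b→d (+2), pos 3: l→q (+5) — repeating every 2. A repeating key of period 2 is used — shifts +2, +5 over and over.
Reversing it on iwcug: i−2=g, w−5=r, c−2=a, u−5=p, g−2=e.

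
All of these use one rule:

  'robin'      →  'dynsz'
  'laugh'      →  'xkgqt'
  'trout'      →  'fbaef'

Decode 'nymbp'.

Shifts by position in robin: pos 0: r→d (+12), pos 1: o→y (+10), pos 2: b→n (+12), pos 3: i→s (+10) — repeating every 2. It's a Vigenère-style cipher with numeric key [12,10]: position i shifts by key[i mod 2].
Decoding nymbp: n−12=b, y−10=o, m−12=a, b−10=r, p−12=d.

board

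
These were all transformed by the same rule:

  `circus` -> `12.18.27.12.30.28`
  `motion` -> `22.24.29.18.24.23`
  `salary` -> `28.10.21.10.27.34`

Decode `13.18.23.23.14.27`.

The number is (letter's place in the alphabet, a=1) + 9.
Undoing it on 13.18.23.23.14.27: 13→(13−9)÷1=4=d, 18→(18−9)÷1=9=i, 23→(23−9)÷1=14=n, 23→(23−9)÷1=14=n, 14→(14−9)÷1=5=e, 27→(27−9)÷1=18=r.

dinner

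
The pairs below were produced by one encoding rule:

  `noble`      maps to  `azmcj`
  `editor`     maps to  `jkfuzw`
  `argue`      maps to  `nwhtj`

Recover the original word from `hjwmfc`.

Treating letters as 0–25, the rule is x ↦ 25x + 13 (mod 26).
Decoding hjwmfc: h(7)→25·(7−13)≡6=g; j(9)→25·(9−13)≡4=e; w(22)→25·(22−13)≡17=r; m(12)→25·(12−13)≡1=b; f(5)→25·(5−13)≡8=i; c(2)→25·(2−13)≡11=l (all mod 26).

gerbil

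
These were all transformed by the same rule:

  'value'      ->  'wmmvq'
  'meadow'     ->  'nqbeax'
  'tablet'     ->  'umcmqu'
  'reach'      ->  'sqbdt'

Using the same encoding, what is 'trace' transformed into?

udbdq

Shifts by position in value: pos 0: v→w (+1), pos 1: a→m (+12), pos 2: l→m (+1), pos 3: u→v (+1), pos 4: e→q (+12) — repeating every 3. It's a Vigenère-style cipher with numeric key [1,12,1]: position i shifts by key[i mod 3].
For trace: t+1=u, r+12=d, a+1=b, c+1=d, e+12=q.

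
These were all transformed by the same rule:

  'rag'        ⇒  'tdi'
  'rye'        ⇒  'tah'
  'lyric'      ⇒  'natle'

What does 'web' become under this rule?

The shift depends on letter class: consonant r→t is +2, but vowel a→d is +3. Two shifts are in play — +3 for a/e/i/o/u, +2 for every other letter.
For web: w(cons)+2=y, e(vowel)+3=h, b(cons)+2=d.

yhd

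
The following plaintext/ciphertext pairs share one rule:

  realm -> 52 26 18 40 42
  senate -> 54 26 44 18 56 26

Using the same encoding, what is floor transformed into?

r(#18)→52 and e(#5)→26: differences scale by 2, so n = 2·pos + 16. With a=1..z=26, the number is 2·pos + 16.
On floor: f=6→28, l=12→40, o=15→46, o=15→46, r=18→52.

28 40 46 46 52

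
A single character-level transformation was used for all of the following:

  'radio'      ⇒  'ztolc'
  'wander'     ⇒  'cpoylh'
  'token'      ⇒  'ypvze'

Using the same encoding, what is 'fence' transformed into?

pnypq

The output letters match the input read backwards, each shifted +11: radio reversed is oidar. Two steps: reverse the string, then apply a Caesar shift of +11.
Applying it to fence: reverse → ecnef; then shift: e+11=p, c+11=n, n+11=y, e+11=p, f+11=q.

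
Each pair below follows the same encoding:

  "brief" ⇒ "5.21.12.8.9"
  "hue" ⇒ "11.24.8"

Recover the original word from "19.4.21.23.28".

party

b is letter #2 and maps to 5: an offset of 3. The number is (letter's place in the alphabet, a=1) + 3.
Undoing it on 19.4.21.23.28: 19→(19−3)÷1=16=p, 4→(4−3)÷1=1=a, 21→(21−3)÷1=18=r, 23→(23−3)÷1=20=t, 28→(28−3)÷1=25=y.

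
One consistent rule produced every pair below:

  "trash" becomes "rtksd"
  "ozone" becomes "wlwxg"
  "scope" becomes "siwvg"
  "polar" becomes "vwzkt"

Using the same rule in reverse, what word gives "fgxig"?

t(19)→r(17) and r(17)→t(19) fit y≡25x+10 (mod 26); the inverse of 25 mod 26 is 25. Each letter's alphabet position (a=0..z=25) is mapped through 25·x+10 mod 26 — an affine cipher.
Decoding fgxig: f(5)→25·(5−10)≡5=f; g(6)→25·(6−10)≡4=e; x(23)→25·(23−10)≡13=n; i(8)→25·(8−10)≡2=c; g(6)→25·(6−10)≡4=e (all mod 26).

fence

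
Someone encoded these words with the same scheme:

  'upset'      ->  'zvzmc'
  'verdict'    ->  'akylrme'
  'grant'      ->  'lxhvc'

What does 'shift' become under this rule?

In upset: u→z is +5, p→v is +6, s→z is +7, e→m is +8 — the shift increases by 1 each position. Letter i (0-indexed) is shifted by i+5, so successive shifts are 5, 6, 7, ….
Applying it to shift: s+5=x, h+6=n, i+7=p, f+8=n, t+9=c.

xnpnc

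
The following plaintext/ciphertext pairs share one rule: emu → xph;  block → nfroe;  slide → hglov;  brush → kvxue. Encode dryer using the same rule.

uhbug

The output letters match the input read backwards, each shifted +3: emu reversed is ume. The word is reversed, then every letter is shifted forward by 3.
Applying it to dryer: reverse → reyrd; then shift: r+3=u, e+3=h, y+3=b, r+3=u, d+3=g.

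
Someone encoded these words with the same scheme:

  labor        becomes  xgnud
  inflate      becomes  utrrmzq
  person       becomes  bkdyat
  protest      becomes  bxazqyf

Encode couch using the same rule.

ougit

Shifts by position in labor: pos 0: l→x (+12), pos 1: a→g (+6), pos 2: b→n (+12), pos 3: o→u (+6) — repeating every 2. A repeating key of period 2 is used — shifts +12, +6 over and over.
Applying it to couch: c+12=o, o+6=u, u+12=g, c+6=i, h+12=t.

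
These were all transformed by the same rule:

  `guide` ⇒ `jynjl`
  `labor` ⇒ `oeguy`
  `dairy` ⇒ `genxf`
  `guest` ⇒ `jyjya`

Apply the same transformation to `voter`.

ysyky

In guide: g→j is +3, u→y is +4, i→n is +5, d→j is +6 — the shift increases by 1 each position. Letter i (0-indexed) is shifted by i+3, so successive shifts are 3, 4, 5, ….
On voter: v+3=y, o+4=s, t+5=y, e+6=k, r+7=y.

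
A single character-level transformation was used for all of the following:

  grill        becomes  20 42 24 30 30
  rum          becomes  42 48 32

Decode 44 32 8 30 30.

Each letter becomes 2×(its alphabet position, a=1..z=26) + 6.
Undoing it on 44 32 8 30 30: 44→(44−6)÷2=19=s, 32→(32−6)÷2=13=m, 8→(8−6)÷2=1=a, 30→(30−6)÷2=12=l, 30→(30−6)÷2=12=l.

small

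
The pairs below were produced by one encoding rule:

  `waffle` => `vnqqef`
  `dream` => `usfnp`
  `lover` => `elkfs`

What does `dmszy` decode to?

shrub

w(22)→v(21) and a(0)→n(13) fit y≡11x+13 (mod 26); the inverse of 11 mod 26 is 19. This is an affine cipher: with a=0,…,z=25, each position x becomes (11x+13) mod 26.
Undoing it on dmszy: d(3)→19·(3−13)≡18=s; m(12)→19·(12−13)≡7=h; s(18)→19·(18−13)≡17=r; z(25)→19·(25−13)≡20=u; y(24)→19·(24−13)≡1=b (all mod 26).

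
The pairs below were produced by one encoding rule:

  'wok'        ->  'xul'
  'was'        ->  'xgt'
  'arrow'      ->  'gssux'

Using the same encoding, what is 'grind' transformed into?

hsooe

Two shifts are in play — +6 for a/e/i/o/u, +1 for every other letter.
For grind: g(cons)+1=h, r(cons)+1=s, i(vowel)+6=o, n(cons)+1=o, d(cons)+1=e.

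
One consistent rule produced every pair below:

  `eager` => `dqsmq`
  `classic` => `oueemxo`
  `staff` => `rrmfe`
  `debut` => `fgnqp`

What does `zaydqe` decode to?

The output letters match the input read backwards, each shifted +12: eager reversed is regae. Read the word backwards and shift each letter +12.
Decoding zaydqe: shift back: z−12=n, a−12=o, y−12=m, d−12=r, q−12=e, e−12=s → nomres; then reverse → sermon.

sermon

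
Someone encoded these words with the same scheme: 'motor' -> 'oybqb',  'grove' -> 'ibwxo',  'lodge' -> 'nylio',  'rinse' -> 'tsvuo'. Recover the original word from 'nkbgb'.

later

The shifts repeat in a cycle of length 3: positions 0,1,… shift by +2, +10, +8, then the pattern repeats.
Decoding nkbgb: n−2=l, k−10=a, b−8=t, g−2=e, b−10=r.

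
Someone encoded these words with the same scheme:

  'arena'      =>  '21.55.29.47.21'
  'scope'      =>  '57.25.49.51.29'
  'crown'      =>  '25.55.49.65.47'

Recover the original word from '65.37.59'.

wit

With a=1..z=26, the number is 2·pos + 19.
Decoding 65.37.59: 65→(65−19)÷2=23=w, 37→(37−19)÷2=9=i, 59→(59−19)÷2=20=t.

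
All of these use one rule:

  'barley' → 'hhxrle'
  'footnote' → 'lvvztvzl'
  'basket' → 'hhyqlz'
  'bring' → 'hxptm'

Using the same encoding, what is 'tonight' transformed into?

zvtpmnz

The shift depends on letter class: consonant b→h is +6, but vowel a→h is +7. The rule splits by letter class: vowels +7, consonants +6.
Applying it to tonight: t(cons)+6=z, o(vowel)+7=v, n(cons)+6=t, i(vowel)+7=p, g(cons)+6=m, h(cons)+6=n, t(cons)+6=z.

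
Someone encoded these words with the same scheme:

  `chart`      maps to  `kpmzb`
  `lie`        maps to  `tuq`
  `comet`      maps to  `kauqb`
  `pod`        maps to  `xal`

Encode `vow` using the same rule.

The shift depends on letter class: consonant c→k is +8, but vowel a→m is +12. Two shifts are in play — +12 for a/e/i/o/u, +8 for every other letter.
On vow: v(cons)+8=d, o(vowel)+12=a, w(cons)+8=e.

dae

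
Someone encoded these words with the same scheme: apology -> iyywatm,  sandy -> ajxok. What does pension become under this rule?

xnxdubb

In apology: a→i is +8, p→y is +9, o→y is +10, l→w is +11 — the shift increases by 1 each position. Letter i (0-indexed) is shifted by i+8, so successive shifts are 8, 9, 10, ….
Applying it to pension: p+8=x, e+9=n, n+10=x, s+11=d, i+12=u, o+13=b, n+14=b.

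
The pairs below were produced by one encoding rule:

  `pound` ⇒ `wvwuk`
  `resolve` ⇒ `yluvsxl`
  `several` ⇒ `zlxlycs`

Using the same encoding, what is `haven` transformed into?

ohxlu

Shifts by position in pound: pos 0: p→w (+7), pos 1: o→v (+7), pos 2: u→w (+2), pos 3: n→u (+7), pos 4: d→k (+7) — repeating every 3. The shifts repeat in a cycle of length 3: positions 0,1,… shift by +7, +7, +2, then the pattern repeats.
Applying it to haven: h+7=o, a+7=h, v+2=x, e+7=l, n+7=u.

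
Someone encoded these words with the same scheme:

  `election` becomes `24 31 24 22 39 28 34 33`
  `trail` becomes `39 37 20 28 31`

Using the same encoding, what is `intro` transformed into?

28 33 39 37 34

e is letter #5 and maps to 24: an offset of 19. The number is (letter's place in the alphabet, a=1) + 19.
Applying it to intro: i=9→28, n=14→33, t=20→39, r=18→37, o=15→34.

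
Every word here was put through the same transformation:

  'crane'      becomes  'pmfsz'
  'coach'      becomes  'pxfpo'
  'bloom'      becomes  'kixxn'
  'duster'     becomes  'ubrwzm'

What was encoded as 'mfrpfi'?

Treating letters as 0–25, the rule is x ↦ 5x + 5 (mod 26).
Undoing it on mfrpfi: m(12)→21·(12−5)≡17=r; f(5)→21·(5−5)≡0=a; r(17)→21·(17−5)≡18=s; p(15)→21·(15−5)≡2=c; f(5)→21·(5−5)≡0=a; i(8)→21·(8−5)≡11=l (all mod 26).

rascal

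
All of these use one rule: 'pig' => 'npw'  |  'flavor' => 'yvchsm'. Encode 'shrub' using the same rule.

ibyoz

The output letters match the input read backwards, each shifted +7: pig reversed is gip. Read the word backwards and shift each letter +7.
On shrub: reverse → burhs; then shift: b+7=i, u+7=b, r+7=y, h+7=o, s+7=z.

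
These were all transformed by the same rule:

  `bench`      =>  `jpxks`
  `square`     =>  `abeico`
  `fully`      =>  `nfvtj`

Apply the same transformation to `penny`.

xpxvj

The shifts repeat in a cycle of length 3: positions 0,1,… shift by +8, +11, +10, then the pattern repeats.
On penny: p+8=x, e+11=p, n+10=x, n+8=v, y+11=j.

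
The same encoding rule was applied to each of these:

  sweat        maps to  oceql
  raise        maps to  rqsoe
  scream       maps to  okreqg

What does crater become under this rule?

This is an affine cipher: with a=0,…,z=25, each position x becomes (23x+16) mod 26.
Applying it to crater: c(2)→23·2+16≡10=k; r(17)→23·17+16≡17=r; a(0)→23·0+16≡16=q; t(19)→23·19+16≡11=l; e(4)→23·4+16≡4=e; r(17)→23·17+16≡17=r (all mod 26).

krqler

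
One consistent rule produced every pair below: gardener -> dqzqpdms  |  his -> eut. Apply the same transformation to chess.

The word is reversed, then every letter is shifted forward by 12.
Applying it to chess: reverse → ssehc; then shift: s+12=e, s+12=e, e+12=q, h+12=t, c+12=o.

eeqto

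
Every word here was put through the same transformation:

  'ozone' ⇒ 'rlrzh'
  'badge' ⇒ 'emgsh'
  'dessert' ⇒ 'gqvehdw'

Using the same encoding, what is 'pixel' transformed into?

suaqo

Shifts by position in ozone: pos 0: o→r (+3), pos 1: z→l (+12), pos 2: o→r (+3), pos 3: n→z (+12) — repeating every 2. A repeating key of period 2 is used — shifts +3, +12 over and over.
On pixel: p+3=s, i+12=u, x+3=a, e+12=q, l+3=o.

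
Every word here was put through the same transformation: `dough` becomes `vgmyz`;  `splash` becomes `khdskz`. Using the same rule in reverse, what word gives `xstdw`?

This is a Caesar cipher with shift 18.
Reversing it on xstdw: x−18=f, s−18=a, t−18=b, d−18=l, w−18=e.

fable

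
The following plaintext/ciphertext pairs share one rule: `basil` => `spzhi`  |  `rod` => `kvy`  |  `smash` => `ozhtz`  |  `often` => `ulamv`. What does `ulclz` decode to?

The word is reversed, then every letter is shifted forward by 7.
Undoing it on ulclz: shift back: u−7=n, l−7=e, c−7=v, l−7=e, z−7=s → neves; then reverse → seven.

seven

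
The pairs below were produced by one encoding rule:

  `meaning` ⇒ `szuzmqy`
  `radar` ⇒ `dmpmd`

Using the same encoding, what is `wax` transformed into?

Read the word backwards and shift each letter +12.
On wax: reverse → xaw; then shift: x+12=j, a+12=m, w+12=i.

jmi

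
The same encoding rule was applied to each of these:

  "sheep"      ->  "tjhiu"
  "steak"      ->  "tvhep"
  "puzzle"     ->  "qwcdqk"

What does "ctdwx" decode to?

In sheep: s→t is +1, h→j is +2, e→h is +3, e→i is +4 — the shift increases by 1 each position. Letter i (0-indexed) is shifted by i+1, so successive shifts are 1, 2, 3, ….
Undoing it on ctdwx: c−1=b, t−2=r, d−3=a, w−4=s, x−5=s.

brass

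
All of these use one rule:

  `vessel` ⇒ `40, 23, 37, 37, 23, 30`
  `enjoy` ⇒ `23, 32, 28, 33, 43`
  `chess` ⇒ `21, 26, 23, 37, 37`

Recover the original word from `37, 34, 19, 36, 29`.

spark

v is letter #22 and maps to 40: an offset of 18. The number is (letter's place in the alphabet, a=1) + 18.
Undoing it on 37, 34, 19, 36, 29: 37→(37−18)÷1=19=s, 34→(34−18)÷1=16=p, 19→(19−18)÷1=1=a, 36→(36−18)÷1=18=r, 29→(29−18)÷1=11=k.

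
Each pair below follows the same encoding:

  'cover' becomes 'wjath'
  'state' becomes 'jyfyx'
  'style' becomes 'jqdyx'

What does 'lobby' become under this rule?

The output letters match the input read backwards, each shifted +5: cover reversed is revoc. Two steps: reverse the string, then apply a Caesar shift of +5.
On lobby: reverse → ybbol; then shift: y+5=d, b+5=g, b+5=g, o+5=t, l+5=q.

dggtq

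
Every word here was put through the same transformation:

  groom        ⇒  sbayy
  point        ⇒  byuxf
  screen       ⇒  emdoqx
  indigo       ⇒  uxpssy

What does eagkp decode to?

squad

Shifts by position in groom: pos 0: g→s (+12), pos 1: r→b (+10), pos 2: o→a (+12), pos 3: o→y (+10) — repeating every 2. The shifts repeat in a cycle of length 2: positions 0,1,… shift by +12, +10, then the pattern repeats.
Decoding eagkp: e−12=s, a−10=q, g−12=u, k−10=a, p−12=d.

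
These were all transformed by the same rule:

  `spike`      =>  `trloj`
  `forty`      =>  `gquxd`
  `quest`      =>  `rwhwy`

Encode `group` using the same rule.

htryu

In spike: s→t is +1, p→r is +2, i→l is +3, k→o is +4 — the shift increases by 1 each position. Letter i (0-indexed) is shifted by i+1, so successive shifts are 1, 2, 3, ….
Applying it to group: g+1=h, r+2=t, o+3=r, u+4=y, p+5=u.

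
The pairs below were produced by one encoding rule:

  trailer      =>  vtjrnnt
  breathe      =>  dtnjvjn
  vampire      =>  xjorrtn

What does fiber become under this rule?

hrdnt

The shift depends on letter class: consonant t→v is +2, but vowel a→j is +9. Vowels shift forward by 9 and consonants shift forward by 2.
On fiber: f(cons)+2=h, i(vowel)+9=r, b(cons)+2=d, e(vowel)+9=n, r(cons)+2=t.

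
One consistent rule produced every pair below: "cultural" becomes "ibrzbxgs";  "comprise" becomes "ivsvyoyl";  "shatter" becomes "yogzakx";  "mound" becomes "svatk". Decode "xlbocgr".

revival

The shifts repeat in a cycle of length 3: positions 0,1,… shift by +6, +7, +6, then the pattern repeats.
Undoing it on xlbocgr: x−6=r, l−7=e, b−6=v, o−6=i, c−7=v, g−6=a, r−6=l.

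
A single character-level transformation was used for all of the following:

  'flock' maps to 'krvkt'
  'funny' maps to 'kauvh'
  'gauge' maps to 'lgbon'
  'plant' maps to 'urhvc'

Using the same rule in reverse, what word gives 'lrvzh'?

In flock: f→k is +5, l→r is +6, o→v is +7, c→k is +8 — the shift increases by 1 each position. Letter i (0-indexed) is shifted by i+5, so successive shifts are 5, 6, 7, ….
Reversing it on lrvzh: l−5=g, r−6=l, v−7=o, z−8=r, h−9=y.

glory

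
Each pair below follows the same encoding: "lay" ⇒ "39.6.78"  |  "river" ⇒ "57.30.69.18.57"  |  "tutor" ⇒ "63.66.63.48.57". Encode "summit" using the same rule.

l(#12)→39 and a(#1)→6: differences scale by 3, so n = 3·pos + 3. Each letter becomes 3×(its alphabet position, a=1..z=26) + 3.
On summit: s=19→60, u=21→66, m=13→42, m=13→42, i=9→30, t=20→63.

60.66.42.42.30.63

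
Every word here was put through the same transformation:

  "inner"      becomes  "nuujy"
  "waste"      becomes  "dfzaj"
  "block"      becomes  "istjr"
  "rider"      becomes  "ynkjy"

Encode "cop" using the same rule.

The shift depends on letter class: consonant n→u is +7, but vowel i→n is +5. Two shifts are in play — +5 for a/e/i/o/u, +7 for every other letter.
For cop: c(cons)+7=j, o(vowel)+5=t, p(cons)+7=w.

jtw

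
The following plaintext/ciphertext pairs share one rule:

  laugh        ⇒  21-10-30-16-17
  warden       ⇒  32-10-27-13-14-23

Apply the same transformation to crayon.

l is letter #12 and maps to 21: an offset of 9. The number is (letter's place in the alphabet, a=1) + 9.
For crayon: c=3→12, r=18→27, a=1→10, y=25→34, o=15→24, n=14→23.

12-27-10-34-24-23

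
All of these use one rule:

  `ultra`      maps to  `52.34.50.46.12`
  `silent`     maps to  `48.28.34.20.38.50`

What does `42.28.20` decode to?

u(#21)→52 and l(#12)→34: differences scale by 2, so n = 2·pos + 10. The formula is n = 2×(alphabet index, a=1) + 10.
Undoing it on 42.28.20: 42→(42−10)÷2=16=p, 28→(28−10)÷2=9=i, 20→(20−10)÷2=5=e.

pie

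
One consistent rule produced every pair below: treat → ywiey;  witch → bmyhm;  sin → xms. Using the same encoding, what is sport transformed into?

The shift depends on letter class: consonant t→y is +5, but vowel e→i is +4. Two shifts are in play — +4 for a/e/i/o/u, +5 for every other letter.
Applying it to sport: s(cons)+5=x, p(cons)+5=u, o(vowel)+4=s, r(cons)+5=w, t(cons)+5=y.

xuswy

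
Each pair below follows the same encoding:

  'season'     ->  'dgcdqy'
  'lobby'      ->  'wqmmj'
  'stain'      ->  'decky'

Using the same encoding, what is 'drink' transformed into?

The shift depends on letter class: consonant s→d is +11, but vowel e→g is +2. Two shifts are in play — +2 for a/e/i/o/u, +11 for every other letter.
On drink: d(cons)+11=o, r(cons)+11=c, i(vowel)+2=k, n(cons)+11=y, k(cons)+11=v.

ockyv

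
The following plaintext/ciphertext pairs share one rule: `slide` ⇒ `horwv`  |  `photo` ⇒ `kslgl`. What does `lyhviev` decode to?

observe

Each pair mirrors across the alphabet (s↔h, l↔o, i↔r): positions sum to 25. Each letter is replaced by its mirror in the alphabet: a↔z, b↔y, c↔x, and so on (the Atbash cipher).
Decoding lyhviev: l↔o, y↔b, h↔s, v↔e, i↔r, e↔v, v↔e.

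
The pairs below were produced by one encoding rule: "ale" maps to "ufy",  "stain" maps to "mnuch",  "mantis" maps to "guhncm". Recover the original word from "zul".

far

Compare letters: a→u is +20, l→f is +20, e→y is +20 — a constant shift. Each letter is shifted forward by 20 in the alphabet (a Caesar shift of +20).
Undoing it on zul: z−20=f, u−20=a, l−20=r.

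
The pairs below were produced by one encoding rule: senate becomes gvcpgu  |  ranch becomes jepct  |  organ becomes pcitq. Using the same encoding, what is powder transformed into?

The output letters match the input read backwards, each shifted +2: senate reversed is etanes. Read the word backwards and shift each letter +2.
On powder: reverse → redwop; then shift: r+2=t, e+2=g, d+2=f, w+2=y, o+2=q, p+2=r.

tgfyqr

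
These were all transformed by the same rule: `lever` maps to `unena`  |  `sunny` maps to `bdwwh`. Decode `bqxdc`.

shout

Every letter moves 9 places later in the alphabet, wrapping around z→a.
Undoing it on bqxdc: b−9=s, q−9=h, x−9=o, d−9=u, c−9=t.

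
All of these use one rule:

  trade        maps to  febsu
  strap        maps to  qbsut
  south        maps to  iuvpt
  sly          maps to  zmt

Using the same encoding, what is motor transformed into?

spupn

The word is reversed, then every letter is shifted forward by 1.
For motor: reverse → rotom; then shift: r+1=s, o+1=p, t+1=u, o+1=p, m+1=n.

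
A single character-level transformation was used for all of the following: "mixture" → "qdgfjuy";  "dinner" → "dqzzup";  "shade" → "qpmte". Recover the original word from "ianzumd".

rainbow

The output letters match the input read backwards, each shifted +12: mixture reversed is erutxim. Read the word backwards and shift each letter +12.
Reversing it on ianzumd: shift back: i−12=w, a−12=o, n−12=b, z−12=n, u−12=i, m−12=a, d−12=r → wobniar; then reverse → rainbow.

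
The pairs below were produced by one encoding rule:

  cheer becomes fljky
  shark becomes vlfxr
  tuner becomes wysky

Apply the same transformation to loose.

In cheer: c→f is +3, h→l is +4, e→j is +5, e→k is +6 — the shift increases by 1 each position. The shift increases by 1 at each position, starting from +3: 3, 4, 5, ….
For loose: l+3=o, o+4=s, o+5=t, s+6=y, e+7=l.

ostyl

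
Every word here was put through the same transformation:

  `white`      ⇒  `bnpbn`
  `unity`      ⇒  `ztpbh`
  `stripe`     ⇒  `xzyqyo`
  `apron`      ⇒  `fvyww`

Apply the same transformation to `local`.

The shift increases by 1 at each position, starting from +5: 5, 6, 7, ….
Applying it to local: l+5=q, o+6=u, c+7=j, a+8=i, l+9=u.

qujiu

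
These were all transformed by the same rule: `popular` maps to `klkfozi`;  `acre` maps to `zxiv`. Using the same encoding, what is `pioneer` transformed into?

Each pair mirrors across the alphabet (p↔k, o↔l, p↔k): positions sum to 25. This is the alphabet-reversal cipher (Atbash): a becomes z, b becomes y, etc.
For pioneer: p↔k, i↔r, o↔l, n↔m, e↔v, e↔v, r↔i.

krlmvvi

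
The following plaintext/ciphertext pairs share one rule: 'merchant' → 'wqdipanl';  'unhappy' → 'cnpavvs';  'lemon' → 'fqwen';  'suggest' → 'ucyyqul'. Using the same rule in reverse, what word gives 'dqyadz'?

regard

m(12)→w(22) and e(4)→q(16) fit y≡17x+0 (mod 26); the inverse of 17 mod 26 is 23. This is an affine cipher: with a=0,…,z=25, each position x becomes (17x+0) mod 26.
Reversing it on dqyadz: d(3)→23·(3−0)≡17=r; q(16)→23·(16−0)≡4=e; y(24)→23·(24−0)≡6=g; a(0)→23·(0−0)≡0=a; d(3)→23·(3−0)≡17=r; z(25)→23·(25−0)≡3=d (all mod 26).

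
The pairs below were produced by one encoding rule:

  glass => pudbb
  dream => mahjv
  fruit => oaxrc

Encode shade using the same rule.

It's a Vigenère-style cipher with numeric key [9,9,3]: position i shifts by key[i mod 3].
Applying it to shade: s+9=b, h+9=q, a+3=d, d+9=m, e+9=n.

bqdmn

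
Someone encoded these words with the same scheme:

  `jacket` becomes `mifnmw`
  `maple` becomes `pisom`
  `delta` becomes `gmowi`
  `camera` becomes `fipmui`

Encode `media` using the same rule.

The shift depends on letter class: consonant j→m is +3, but vowel a→i is +8. Vowels shift forward by 8 and consonants shift forward by 3.
For media: m(cons)+3=p, e(vowel)+8=m, d(cons)+3=g, i(vowel)+8=q, a(vowel)+8=i.

pmgqi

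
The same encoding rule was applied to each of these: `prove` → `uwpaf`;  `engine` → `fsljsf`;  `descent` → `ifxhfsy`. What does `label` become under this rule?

qbgfq

Two shifts are in play — +1 for a/e/i/o/u, +5 for every other letter.
On label: l(cons)+5=q, a(vowel)+1=b, b(cons)+5=g, e(vowel)+1=f, l(cons)+5=q.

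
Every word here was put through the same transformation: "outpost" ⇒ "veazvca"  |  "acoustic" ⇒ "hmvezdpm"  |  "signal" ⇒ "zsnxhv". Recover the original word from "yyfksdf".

Shifts by position in outpost: pos 0: o→v (+7), pos 1: u→e (+10), pos 2: t→a (+7), pos 3: p→z (+10) — repeating every 2. The shifts repeat in a cycle of length 2: positions 0,1,… shift by +7, +10, then the pattern repeats.
Reversing it on yyfksdf: y−7=r, y−10=o, f−7=y, k−10=a, s−7=l, d−10=t, f−7=y.

royalty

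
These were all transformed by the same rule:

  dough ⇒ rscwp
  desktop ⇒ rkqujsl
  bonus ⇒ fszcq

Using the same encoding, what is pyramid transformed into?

laxmgir

This is an affine cipher: with a=0,…,z=25, each position x becomes (19x+12) mod 26.
For pyramid: p(15)→19·15+12≡11=l; y(24)→19·24+12≡0=a; r(17)→19·17+12≡23=x; a(0)→19·0+12≡12=m; m(12)→19·12+12≡6=g; i(8)→19·8+12≡8=i; d(3)→19·3+12≡17=r (all mod 26).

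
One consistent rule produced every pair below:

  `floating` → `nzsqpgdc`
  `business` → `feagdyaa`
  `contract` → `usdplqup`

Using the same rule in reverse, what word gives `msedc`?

f(5)→n(13) and l(11)→z(25) fit y≡15x+16 (mod 26); the inverse of 15 mod 26 is 7. Each letter's alphabet position (a=0..z=25) is mapped through 15·x+16 mod 26 — an affine cipher.
Decoding msedc: m(12)→7·(12−16)≡24=y; s(18)→7·(18−16)≡14=o; e(4)→7·(4−16)≡20=u; d(3)→7·(3−16)≡13=n; c(2)→7·(2−16)≡6=g (all mod 26).

young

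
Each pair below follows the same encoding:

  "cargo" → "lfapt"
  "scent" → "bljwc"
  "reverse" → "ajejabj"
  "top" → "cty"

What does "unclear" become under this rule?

The shift depends on letter class: consonant c→l is +9, but vowel a→f is +5. Vowels shift forward by 5 and consonants shift forward by 9.
Applying it to unclear: u(vowel)+5=z, n(cons)+9=w, c(cons)+9=l, l(cons)+9=u, e(vowel)+5=j, a(vowel)+5=f, r(cons)+9=a.

zwlujfa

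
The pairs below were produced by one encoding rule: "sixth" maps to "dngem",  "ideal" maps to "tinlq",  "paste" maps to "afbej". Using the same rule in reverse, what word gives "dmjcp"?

shark

Shifts by position in sixth: pos 0: s→d (+11), pos 1: i→n (+5), pos 2: x→g (+9), pos 3: t→e (+11), pos 4: h→m (+5) — repeating every 3. It's a Vigenère-style cipher with numeric key [11,5,9]: position i shifts by key[i mod 3].
Decoding dmjcp: d−11=s, m−5=h, j−9=a, c−11=r, p−5=k.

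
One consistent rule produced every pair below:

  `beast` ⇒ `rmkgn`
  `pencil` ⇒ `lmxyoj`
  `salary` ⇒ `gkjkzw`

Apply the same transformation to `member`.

qmqrmz

Each letter's alphabet position (a=0..z=25) is mapped through 7·x+10 mod 26 — an affine cipher.
On member: m(12)→7·12+10≡16=q; e(4)→7·4+10≡12=m; m(12)→7·12+10≡16=q; b(1)→7·1+10≡17=r; e(4)→7·4+10≡12=m; r(17)→7·17+10≡25=z (all mod 26).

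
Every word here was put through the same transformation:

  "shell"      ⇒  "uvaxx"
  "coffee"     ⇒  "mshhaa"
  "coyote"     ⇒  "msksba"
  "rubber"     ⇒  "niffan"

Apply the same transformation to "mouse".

esiua

Treating letters as 0–25, the rule is x ↦ 7x + 24 (mod 26).
Applying it to mouse: m(12)→7·12+24≡4=e; o(14)→7·14+24≡18=s; u(20)→7·20+24≡8=i; s(18)→7·18+24≡20=u; e(4)→7·4+24≡0=a (all mod 26).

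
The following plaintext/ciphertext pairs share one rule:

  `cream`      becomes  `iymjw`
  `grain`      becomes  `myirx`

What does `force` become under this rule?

In cream: c→i is +6, r→y is +7, e→m is +8, a→j is +9 — the shift increases by 1 each position. Letter i (0-indexed) is shifted by i+6, so successive shifts are 6, 7, 8, ….
On force: f+6=l, o+7=v, r+8=z, c+9=l, e+10=o.

lvzlo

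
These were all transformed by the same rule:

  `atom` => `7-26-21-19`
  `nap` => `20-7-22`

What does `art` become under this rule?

7-24-26

a is letter #1 and maps to 7: an offset of 6. Each letter is replaced by its alphabet position (a=1..z=26) + 6.
Applying it to art: a=1→7, r=18→24, t=20→26.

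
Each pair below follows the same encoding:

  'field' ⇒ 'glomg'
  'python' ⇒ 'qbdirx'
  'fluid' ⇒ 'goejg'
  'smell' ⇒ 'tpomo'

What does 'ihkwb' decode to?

It's a Vigenère-style cipher with numeric key [1,3,10]: position i shifts by key[i mod 3].
Undoing it on ihkwb: i−1=h, h−3=e, k−10=a, w−1=v, b−3=y.

heavy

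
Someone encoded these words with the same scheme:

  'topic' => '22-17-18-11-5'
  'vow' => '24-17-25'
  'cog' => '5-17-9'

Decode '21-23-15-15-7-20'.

t is letter #20 and maps to 22: an offset of 2. The number is (letter's place in the alphabet, a=1) + 2.
Decoding 21-23-15-15-7-20: 21→(21−2)÷1=19=s, 23→(23−2)÷1=21=u, 15→(15−2)÷1=13=m, 15→(15−2)÷1=13=m, 7→(7−2)÷1=5=e, 20→(20−2)÷1=18=r.

summer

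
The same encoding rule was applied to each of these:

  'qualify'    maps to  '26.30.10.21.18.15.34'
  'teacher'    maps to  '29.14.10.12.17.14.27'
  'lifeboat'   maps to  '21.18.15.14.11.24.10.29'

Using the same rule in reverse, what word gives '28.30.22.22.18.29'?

summit

Letters become their 1-based position plus 9 (so a→10, b→11, …).
Decoding 28.30.22.22.18.29: 28→(28−9)÷1=19=s, 30→(30−9)÷1=21=u, 22→(22−9)÷1=13=m, 22→(22−9)÷1=13=m, 18→(18−9)÷1=9=i, 29→(29−9)÷1=20=t.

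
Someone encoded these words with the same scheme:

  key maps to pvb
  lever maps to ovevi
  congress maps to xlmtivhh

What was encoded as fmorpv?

unlike

Each letter is replaced by its mirror in the alphabet: a↔z, b↔y, c↔x, and so on (the Atbash cipher).
Reversing it on fmorpv: f↔u, m↔n, o↔l, r↔i, p↔k, v↔e.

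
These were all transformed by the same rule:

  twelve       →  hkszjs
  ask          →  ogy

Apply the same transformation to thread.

Compare letters: t→h is +14, w→k is +14, e→s is +14 — a constant shift. Each letter is shifted forward by 14 in the alphabet (a Caesar shift of +14).
On thread: t+14=h, h+14=v, r+14=f, e+14=s, a+14=o, d+14=r.

hvfsor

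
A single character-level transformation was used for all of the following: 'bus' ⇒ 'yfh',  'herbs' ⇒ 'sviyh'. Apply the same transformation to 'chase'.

Each pair mirrors across the alphabet (b↔y, u↔f, s↔h): positions sum to 25. Each letter is replaced by its mirror in the alphabet: a↔z, b↔y, c↔x, and so on (the Atbash cipher).
For chase: c↔x, h↔s, a↔z, s↔h, e↔v.

xszhv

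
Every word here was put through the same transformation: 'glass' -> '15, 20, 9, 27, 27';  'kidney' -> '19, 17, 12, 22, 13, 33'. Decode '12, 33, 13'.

dye

g is letter #7 and maps to 15: an offset of 8. Letters become their 1-based position plus 8 (so a→9, b→10, …).
Reversing it on 12, 33, 13: 12→(12−8)÷1=4=d, 33→(33−8)÷1=25=y, 13→(13−8)÷1=5=e.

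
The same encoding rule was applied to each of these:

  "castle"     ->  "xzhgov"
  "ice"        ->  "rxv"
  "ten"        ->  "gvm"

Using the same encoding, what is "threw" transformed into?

Each pair mirrors across the alphabet (c↔x, a↔z, s↔h): positions sum to 25. Each letter is replaced by its mirror in the alphabet: a↔z, b↔y, c↔x, and so on (the Atbash cipher).
For threw: t↔g, h↔s, r↔i, e↔v, w↔d.

gsivd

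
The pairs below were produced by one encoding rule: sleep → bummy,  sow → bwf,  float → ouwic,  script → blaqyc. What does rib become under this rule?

The shift depends on letter class: consonant s→b is +9, but vowel e→m is +8. Two shifts are in play — +8 for a/e/i/o/u, +9 for every other letter.
Applying it to rib: r(cons)+9=a, i(vowel)+8=q, b(cons)+9=k.

aqk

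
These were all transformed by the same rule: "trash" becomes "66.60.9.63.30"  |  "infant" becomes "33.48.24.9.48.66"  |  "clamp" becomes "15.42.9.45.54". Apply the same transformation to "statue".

The formula is n = 3×(alphabet index, a=1) + 6.
On statue: s=19→63, t=20→66, a=1→9, t=20→66, u=21→69, e=5→21.

63.66.9.66.69.21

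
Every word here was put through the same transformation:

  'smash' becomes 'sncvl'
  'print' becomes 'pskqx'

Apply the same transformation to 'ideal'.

In smash: s→s is +0, m→n is +1, a→c is +2, s→v is +3 — the shift increases by 1 each position. Each letter shifts forward by its position index (0, 1, 2, …) — the shift grows by one for each successive letter.
Applying it to ideal: i+0=i, d+1=e, e+2=g, a+3=d, l+4=p.

iegdp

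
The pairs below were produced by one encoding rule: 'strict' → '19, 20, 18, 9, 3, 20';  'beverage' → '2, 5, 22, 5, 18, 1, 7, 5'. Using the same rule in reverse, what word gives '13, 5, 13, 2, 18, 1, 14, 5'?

s is letter #19 and maps to 19: an offset of 0. Letters become their 1-indexed alphabet positions: a=1 … z=26.
Decoding 13, 5, 13, 2, 18, 1, 14, 5: 13=m, 5=e, 13=m, 2=b, 18=r, 1=a, 14=n, 5=e.

membrane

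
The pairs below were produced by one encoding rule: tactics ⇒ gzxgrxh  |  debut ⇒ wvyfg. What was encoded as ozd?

This is the alphabet-reversal cipher (Atbash): a becomes z, b becomes y, etc.
Reversing it on ozd: o↔l, z↔a, d↔w.

law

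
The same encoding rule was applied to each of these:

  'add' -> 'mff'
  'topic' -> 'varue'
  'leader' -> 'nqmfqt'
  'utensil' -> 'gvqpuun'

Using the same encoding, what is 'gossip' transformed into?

The rule splits by letter class: vowels +12, consonants +2.
For gossip: g(cons)+2=i, o(vowel)+12=a, s(cons)+2=u, s(cons)+2=u, i(vowel)+12=u, p(cons)+2=r.

iauuur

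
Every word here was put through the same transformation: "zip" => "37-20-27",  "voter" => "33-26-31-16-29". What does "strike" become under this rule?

z is letter #26 and maps to 37: an offset of 11. Each letter is replaced by its alphabet position (a=1..z=26) + 11.
For strike: s=19→30, t=20→31, r=18→29, i=9→20, k=11→22, e=5→16.

30-31-29-20-22-16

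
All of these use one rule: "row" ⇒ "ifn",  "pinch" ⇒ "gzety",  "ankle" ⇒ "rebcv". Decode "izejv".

rinse

Compare letters: r→i is +17, o→f is +17, w→n is +17 — a constant shift. Every letter moves 17 places later in the alphabet, wrapping around z→a.
Reversing it on izejv: i−17=r, z−17=i, e−17=n, j−17=s, v−17=e.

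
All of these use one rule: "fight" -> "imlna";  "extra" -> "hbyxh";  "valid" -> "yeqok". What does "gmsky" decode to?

diner

In fight: f→i is +3, i→m is +4, g→l is +5, h→n is +6 — the shift increases by 1 each position. Each letter shifts forward by (position + 3), i.e. 3, 4, 5, … — the shift grows by one for each successive letter.
Decoding gmsky: g−3=d, m−4=i, s−5=n, k−6=e, y−7=r.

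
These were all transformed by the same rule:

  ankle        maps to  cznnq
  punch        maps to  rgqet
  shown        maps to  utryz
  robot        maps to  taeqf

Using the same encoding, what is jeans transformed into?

A repeating key of period 3 is used — shifts +2, +12, +3 over and over.
On jeans: j+2=l, e+12=q, a+3=d, n+2=p, s+12=e.

lqdpe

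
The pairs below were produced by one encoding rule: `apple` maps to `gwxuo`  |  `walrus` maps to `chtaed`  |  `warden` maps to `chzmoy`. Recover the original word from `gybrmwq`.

In apple: a→g is +6, p→w is +7, p→x is +8, l→u is +9 — the shift increases by 1 each position. Letter i (0-indexed) is shifted by i+6, so successive shifts are 6, 7, 8, ….
Decoding gybrmwq: g−6=a, y−7=r, b−8=t, r−9=i, m−10=c, w−11=l, q−12=e.

article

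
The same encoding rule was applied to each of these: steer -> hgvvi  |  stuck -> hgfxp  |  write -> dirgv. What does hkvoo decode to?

This is the alphabet-reversal cipher (Atbash): a becomes z, b becomes y, etc.
Reversing it on hkvoo: h↔s, k↔p, v↔e, o↔l, o↔l.

spell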